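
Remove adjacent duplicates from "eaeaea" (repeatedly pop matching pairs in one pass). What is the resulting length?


Input: eaeaea
Stack-based adjacent duplicate removal:
  Read 'e': push. Stack: e
  Read 'a': push. Stack: ea
  Read 'e': push. Stack: eae
  Read 'a': push. Stack: eaea
  Read 'e': push. Stack: eaeae
  Read 'a': push. Stack: eaeaea
Final stack: "eaeaea" (length 6)

6


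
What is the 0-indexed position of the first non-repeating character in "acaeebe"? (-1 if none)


Input: acaeebe
Character frequencies:
  'a': 2
  'b': 1
  'c': 1
  'e': 3
Scanning left to right for freq == 1:
  Position 0 ('a'): freq=2, skip
  Position 1 ('c'): unique! => answer = 1

1


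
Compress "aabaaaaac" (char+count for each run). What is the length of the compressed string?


Input: aabaaaaac
Runs:
  'a' x 2 => "a2"
  'b' x 1 => "b1"
  'a' x 5 => "a5"
  'c' x 1 => "c1"
Compressed: "a2b1a5c1"
Compressed length: 8

8


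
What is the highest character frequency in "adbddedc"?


Input: adbddedc
Character counts:
  'a': 1
  'b': 1
  'c': 1
  'd': 4
  'e': 1
Maximum frequency: 4

4


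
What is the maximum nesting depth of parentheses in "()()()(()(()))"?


Input: "()()()(()(()))"
Tracking depth:
  Position 0 '(': depth becomes 1
  Position 1 ')': depth becomes 0
  Position 2 '(': depth becomes 1
  Position 3 ')': depth becomes 0
  Position 4 '(': depth becomes 1
  Position 5 ')': depth becomes 0
  Position 6 '(': depth becomes 1
  Position 7 '(': depth becomes 2
  Position 8 ')': depth becomes 1
  Position 9 '(': depth becomes 2
  Position 10 '(': depth becomes 3
  Position 11 ')': depth becomes 2
  Position 12 ')': depth becomes 1
  Position 13 ')': depth becomes 0
Maximum depth reached: 3

3


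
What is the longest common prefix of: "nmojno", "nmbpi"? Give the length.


Words: nmojno, nmbpi
  Position 0: all 'n' => match
  Position 1: all 'm' => match
  Position 2: ('o', 'b') => mismatch, stop
LCP = "nm" (length 2)

2


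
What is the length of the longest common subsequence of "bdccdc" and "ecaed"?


LCS of "bdccdc" and "ecaed"
DP table:
           e    c    a    e    d
      0    0    0    0    0    0
  b   0    0    0    0    0    0
  d   0    0    0    0    0    1
  c   0    0    1    1    1    1
  c   0    0    1    1    1    1
  d   0    0    1    1    1    2
  c   0    0    1    1    1    2
LCS length = dp[6][5] = 2

2


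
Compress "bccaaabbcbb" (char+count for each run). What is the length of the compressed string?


Input: bccaaabbcbb
Runs:
  'b' x 1 => "b1"
  'c' x 2 => "c2"
  'a' x 3 => "a3"
  'b' x 2 => "b2"
  'c' x 1 => "c1"
  'b' x 2 => "b2"
Compressed: "b1c2a3b2c1b2"
Compressed length: 12

12


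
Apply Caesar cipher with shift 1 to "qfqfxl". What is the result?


Caesar cipher: shift "qfqfxl" by 1
  'q' (pos 16) + 1 = pos 17 = 'r'
  'f' (pos 5) + 1 = pos 6 = 'g'
  'q' (pos 16) + 1 = pos 17 = 'r'
  'f' (pos 5) + 1 = pos 6 = 'g'
  'x' (pos 23) + 1 = pos 24 = 'y'
  'l' (pos 11) + 1 = pos 12 = 'm'
Result: rgrgym

rgrgym


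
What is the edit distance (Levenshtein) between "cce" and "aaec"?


Computing edit distance: "cce" -> "aaec"
DP table:
           a    a    e    c
      0    1    2    3    4
  c   1    1    2    3    3
  c   2    2    2    3    3
  e   3    3    3    2    3
Edit distance = dp[3][4] = 3

3


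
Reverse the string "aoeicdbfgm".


Input: aoeicdbfgm
Reading characters right to left:
  Position 9: 'm'
  Position 8: 'g'
  Position 7: 'f'
  Position 6: 'b'
  Position 5: 'd'
  Position 4: 'c'
  Position 3: 'i'
  Position 2: 'e'
  Position 1: 'o'
  Position 0: 'a'
Reversed: mgfbdcieoa

mgfbdcieoa


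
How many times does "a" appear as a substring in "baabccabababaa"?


Searching for "a" in "baabccabababaa"
Scanning each position:
  Position 0: "b" => no
  Position 1: "a" => MATCH
  Position 2: "a" => MATCH
  Position 3: "b" => no
  Position 4: "c" => no
  Position 5: "c" => no
  Position 6: "a" => MATCH
  Position 7: "b" => no
  Position 8: "a" => MATCH
  Position 9: "b" => no
  Position 10: "a" => MATCH
  Position 11: "b" => no
  Position 12: "a" => MATCH
  Position 13: "a" => MATCH
Total occurrences: 7

7


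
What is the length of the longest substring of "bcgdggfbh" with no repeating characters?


Input: "bcgdggfbh"
Sliding window (track last position of each char):
  Position 0 ('b'): window [0,0] length 1 -- new best
  Position 1 ('c'): window [0,1] length 2 -- new best
  Position 2 ('g'): window [0,2] length 3 -- new best
  Position 3 ('d'): window [0,3] length 4 -- new best
  Position 4 ('g'): repeat (last at 2), move window start to 3
  Position 4 ('g'): window [3,4] length 2
  Position 5 ('g'): repeat (last at 4), move window start to 5
  Position 5 ('g'): window [5,5] length 1
  Position 6 ('f'): window [5,6] length 2
  Position 7 ('b'): window [5,7] length 3
  Position 8 ('h'): window [5,8] length 4
Longest substring with no repeats: "bcgd" with length 4

4


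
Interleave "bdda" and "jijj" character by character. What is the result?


Interleaving "bdda" and "jijj":
  Position 0: 'b' from first, 'j' from second => "bj"
  Position 1: 'd' from first, 'i' from second => "di"
  Position 2: 'd' from first, 'j' from second => "dj"
  Position 3: 'a' from first, 'j' from second => "aj"
Result: bjdidjaj

bjdidjaj


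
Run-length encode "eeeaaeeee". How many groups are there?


Input: eeeaaeeee
Scanning for consecutive runs:
  Group 1: 'e' x 3 (positions 0-2)
  Group 2: 'a' x 2 (positions 3-4)
  Group 3: 'e' x 4 (positions 5-8)
Total groups: 3

3


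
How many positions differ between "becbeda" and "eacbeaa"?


Comparing "becbeda" and "eacbeaa" position by position:
  Position 0: 'b' vs 'e' => DIFFER
  Position 1: 'e' vs 'a' => DIFFER
  Position 2: 'c' vs 'c' => same
  Position 3: 'b' vs 'b' => same
  Position 4: 'e' vs 'e' => same
  Position 5: 'd' vs 'a' => DIFFER
  Position 6: 'a' vs 'a' => same
Positions that differ: 3

3


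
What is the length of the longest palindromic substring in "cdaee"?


Input: "cdaee"
Checking substrings for palindromes:
  [3:5] "ee" (len 2) => palindrome
Longest palindromic substring: "ee" with length 2

2


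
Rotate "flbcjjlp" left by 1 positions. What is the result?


Input: "flbcjjlp", rotate left by 1
First 1 characters: "f"
Remaining characters: "lbcjjlp"
Concatenate remaining + first: "lbcjjlp" + "f" = "lbcjjlpf"

lbcjjlpf


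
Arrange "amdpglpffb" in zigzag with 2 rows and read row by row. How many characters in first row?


Zigzag "amdpglpffb" into 2 rows:
Placing characters:
  'a' => row 0
  'm' => row 1
  'd' => row 0
  'p' => row 1
  'g' => row 0
  'l' => row 1
  'p' => row 0
  'f' => row 1
  'f' => row 0
  'b' => row 1
Rows:
  Row 0: "adgpf"
  Row 1: "mplfb"
First row length: 5

5


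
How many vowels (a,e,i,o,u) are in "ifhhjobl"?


Input: ifhhjobl
Checking each character:
  'i' at position 0: vowel (running total: 1)
  'f' at position 1: consonant
  'h' at position 2: consonant
  'h' at position 3: consonant
  'j' at position 4: consonant
  'o' at position 5: vowel (running total: 2)
  'b' at position 6: consonant
  'l' at position 7: consonant
Total vowels: 2

2


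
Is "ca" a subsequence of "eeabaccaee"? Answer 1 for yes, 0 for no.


Check if "ca" is a subsequence of "eeabaccaee"
Greedy scan:
  Position 0 ('e'): no match needed
  Position 1 ('e'): no match needed
  Position 2 ('a'): no match needed
  Position 3 ('b'): no match needed
  Position 4 ('a'): no match needed
  Position 5 ('c'): matches sub[0] = 'c'
  Position 6 ('c'): no match needed
  Position 7 ('a'): matches sub[1] = 'a'
  Position 8 ('e'): no match needed
  Position 9 ('e'): no match needed
All 2 characters matched => is a subsequence

1


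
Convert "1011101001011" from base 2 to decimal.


Input: "1011101001011" in base 2
Positional expansion:
  Digit '1' (value 1) x 2^12 = 4096
  Digit '0' (value 0) x 2^11 = 0
  Digit '1' (value 1) x 2^10 = 1024
  Digit '1' (value 1) x 2^9 = 512
  Digit '1' (value 1) x 2^8 = 256
  Digit '0' (value 0) x 2^7 = 0
  Digit '1' (value 1) x 2^6 = 64
  Digit '0' (value 0) x 2^5 = 0
  Digit '0' (value 0) x 2^4 = 0
  Digit '1' (value 1) x 2^3 = 8
  Digit '0' (value 0) x 2^2 = 0
  Digit '1' (value 1) x 2^1 = 2
  Digit '1' (value 1) x 2^0 = 1
Sum = 5963

5963


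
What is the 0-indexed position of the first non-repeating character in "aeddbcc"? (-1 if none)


Input: aeddbcc
Character frequencies:
  'a': 1
  'b': 1
  'c': 2
  'd': 2
  'e': 1
Scanning left to right for freq == 1:
  Position 0 ('a'): unique! => answer = 0

0


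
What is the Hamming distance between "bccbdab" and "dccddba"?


Comparing "bccbdab" and "dccddba" position by position:
  Position 0: 'b' vs 'd' => differ
  Position 1: 'c' vs 'c' => same
  Position 2: 'c' vs 'c' => same
  Position 3: 'b' vs 'd' => differ
  Position 4: 'd' vs 'd' => same
  Position 5: 'a' vs 'b' => differ
  Position 6: 'b' vs 'a' => differ
Total differences (Hamming distance): 4

4


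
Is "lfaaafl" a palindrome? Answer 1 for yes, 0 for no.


Input: lfaaafl
Reversed: lfaaafl
  Compare pos 0 ('l') with pos 6 ('l'): match
  Compare pos 1 ('f') with pos 5 ('f'): match
  Compare pos 2 ('a') with pos 4 ('a'): match
Result: palindrome

1


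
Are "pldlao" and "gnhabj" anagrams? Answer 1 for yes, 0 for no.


Strings: "pldlao", "gnhabj"
Sorted first:  adllop
Sorted second: abghjn
Differ at position 1: 'd' vs 'b' => not anagrams

0


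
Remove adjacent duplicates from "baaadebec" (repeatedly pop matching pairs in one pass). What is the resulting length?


Input: baaadebec
Stack-based adjacent duplicate removal:
  Read 'b': push. Stack: b
  Read 'a': push. Stack: ba
  Read 'a': matches stack top 'a' => pop. Stack: b
  Read 'a': push. Stack: ba
  Read 'd': push. Stack: bad
  Read 'e': push. Stack: bade
  Read 'b': push. Stack: badeb
  Read 'e': push. Stack: badebe
  Read 'c': push. Stack: badebec
Final stack: "badebec" (length 7)

7


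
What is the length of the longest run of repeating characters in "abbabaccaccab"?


Input: "abbabaccaccab"
Scanning for longest run:
  Position 1 ('b'): new char, reset run to 1
  Position 2 ('b'): continues run of 'b', length=2
  Position 3 ('a'): new char, reset run to 1
  Position 4 ('b'): new char, reset run to 1
  Position 5 ('a'): new char, reset run to 1
  Position 6 ('c'): new char, reset run to 1
  Position 7 ('c'): continues run of 'c', length=2
  Position 8 ('a'): new char, reset run to 1
  Position 9 ('c'): new char, reset run to 1
  Position 10 ('c'): continues run of 'c', length=2
  Position 11 ('a'): new char, reset run to 1
  Position 12 ('b'): new char, reset run to 1
Longest run: 'b' with length 2

2


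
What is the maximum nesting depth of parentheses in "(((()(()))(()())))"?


Input: "(((()(()))(()())))"
Tracking depth:
  Position 0 '(': depth becomes 1
  Position 1 '(': depth becomes 2
  Position 2 '(': depth becomes 3
  Position 3 '(': depth becomes 4
  Position 4 ')': depth becomes 3
  Position 5 '(': depth becomes 4
  Position 6 '(': depth becomes 5
  Position 7 ')': depth becomes 4
  Position 8 ')': depth becomes 3
  Position 9 ')': depth becomes 2
  Position 10 '(': depth becomes 3
  Position 11 '(': depth becomes 4
  Position 12 ')': depth becomes 3
  Position 13 '(': depth becomes 4
  Position 14 ')': depth becomes 3
  Position 15 ')': depth becomes 2
  Position 16 ')': depth becomes 1
  Position 17 ')': depth becomes 0
Maximum depth reached: 5

5


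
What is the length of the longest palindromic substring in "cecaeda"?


Input: "cecaeda"
Checking substrings for palindromes:
  [0:3] "cec" (len 3) => palindrome
Longest palindromic substring: "cec" with length 3

3


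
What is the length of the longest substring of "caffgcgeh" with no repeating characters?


Input: "caffgcgeh"
Sliding window (track last position of each char):
  Position 0 ('c'): window [0,0] length 1 -- new best
  Position 1 ('a'): window [0,1] length 2 -- new best
  Position 2 ('f'): window [0,2] length 3 -- new best
  Position 3 ('f'): repeat (last at 2), move window start to 3
  Position 3 ('f'): window [3,3] length 1
  Position 4 ('g'): window [3,4] length 2
  Position 5 ('c'): window [3,5] length 3
  Position 6 ('g'): repeat (last at 4), move window start to 5
  Position 6 ('g'): window [5,6] length 2
  Position 7 ('e'): window [5,7] length 3
  Position 8 ('h'): window [5,8] length 4 -- new best
Longest substring with no repeats: "cgeh" with length 4

4


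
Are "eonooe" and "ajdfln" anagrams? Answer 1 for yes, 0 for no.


Strings: "eonooe", "ajdfln"
Sorted first:  eenooo
Sorted second: adfjln
Differ at position 0: 'e' vs 'a' => not anagrams

0


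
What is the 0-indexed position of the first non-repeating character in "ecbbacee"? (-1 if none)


Input: ecbbacee
Character frequencies:
  'a': 1
  'b': 2
  'c': 2
  'e': 3
Scanning left to right for freq == 1:
  Position 0 ('e'): freq=3, skip
  Position 1 ('c'): freq=2, skip
  Position 2 ('b'): freq=2, skip
  Position 3 ('b'): freq=2, skip
  Position 4 ('a'): unique! => answer = 4

4


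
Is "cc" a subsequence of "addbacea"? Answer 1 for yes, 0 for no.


Check if "cc" is a subsequence of "addbacea"
Greedy scan:
  Position 0 ('a'): no match needed
  Position 1 ('d'): no match needed
  Position 2 ('d'): no match needed
  Position 3 ('b'): no match needed
  Position 4 ('a'): no match needed
  Position 5 ('c'): matches sub[0] = 'c'
  Position 6 ('e'): no match needed
  Position 7 ('a'): no match needed
Only matched 1/2 characters => not a subsequence

0


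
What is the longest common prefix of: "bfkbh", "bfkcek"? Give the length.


Words: bfkbh, bfkcek
  Position 0: all 'b' => match
  Position 1: all 'f' => match
  Position 2: all 'k' => match
  Position 3: ('b', 'c') => mismatch, stop
LCP = "bfk" (length 3)

3


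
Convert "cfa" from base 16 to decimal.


Input: "cfa" in base 16
Positional expansion:
  Digit 'c' (value 12) x 16^2 = 3072
  Digit 'f' (value 15) x 16^1 = 240
  Digit 'a' (value 10) x 16^0 = 10
Sum = 3322

3322


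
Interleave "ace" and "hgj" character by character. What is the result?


Interleaving "ace" and "hgj":
  Position 0: 'a' from first, 'h' from second => "ah"
  Position 1: 'c' from first, 'g' from second => "cg"
  Position 2: 'e' from first, 'j' from second => "ej"
Result: ahcgej

ahcgej


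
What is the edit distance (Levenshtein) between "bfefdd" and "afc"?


Computing edit distance: "bfefdd" -> "afc"
DP table:
           a    f    c
      0    1    2    3
  b   1    1    2    3
  f   2    2    1    2
  e   3    3    2    2
  f   4    4    3    3
  d   5    5    4    4
  d   6    6    5    5
Edit distance = dp[6][3] = 5

5


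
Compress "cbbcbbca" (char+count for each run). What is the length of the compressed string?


Input: cbbcbbca
Runs:
  'c' x 1 => "c1"
  'b' x 2 => "b2"
  'c' x 1 => "c1"
  'b' x 2 => "b2"
  'c' x 1 => "c1"
  'a' x 1 => "a1"
Compressed: "c1b2c1b2c1a1"
Compressed length: 12

12


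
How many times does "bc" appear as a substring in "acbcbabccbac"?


Searching for "bc" in "acbcbabccbac"
Scanning each position:
  Position 0: "ac" => no
  Position 1: "cb" => no
  Position 2: "bc" => MATCH
  Position 3: "cb" => no
  Position 4: "ba" => no
  Position 5: "ab" => no
  Position 6: "bc" => MATCH
  Position 7: "cc" => no
  Position 8: "cb" => no
  Position 9: "ba" => no
  Position 10: "ac" => no
Total occurrences: 2

2


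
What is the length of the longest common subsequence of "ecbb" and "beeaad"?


LCS of "ecbb" and "beeaad"
DP table:
           b    e    e    a    a    d
      0    0    0    0    0    0    0
  e   0    0    1    1    1    1    1
  c   0    0    1    1    1    1    1
  b   0    1    1    1    1    1    1
  b   0    1    1    1    1    1    1
LCS length = dp[4][6] = 1

1


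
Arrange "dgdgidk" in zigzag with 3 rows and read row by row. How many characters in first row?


Zigzag "dgdgidk" into 3 rows:
Placing characters:
  'd' => row 0
  'g' => row 1
  'd' => row 2
  'g' => row 1
  'i' => row 0
  'd' => row 1
  'k' => row 2
Rows:
  Row 0: "di"
  Row 1: "ggd"
  Row 2: "dk"
First row length: 2

2


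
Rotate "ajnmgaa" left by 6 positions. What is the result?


Input: "ajnmgaa", rotate left by 6
First 6 characters: "ajnmga"
Remaining characters: "a"
Concatenate remaining + first: "a" + "ajnmga" = "aajnmga"

aajnmga


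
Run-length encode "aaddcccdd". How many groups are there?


Input: aaddcccdd
Scanning for consecutive runs:
  Group 1: 'a' x 2 (positions 0-1)
  Group 2: 'd' x 2 (positions 2-3)
  Group 3: 'c' x 3 (positions 4-6)
  Group 4: 'd' x 2 (positions 7-8)
Total groups: 4

4


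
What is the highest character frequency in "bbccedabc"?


Input: bbccedabc
Character counts:
  'a': 1
  'b': 3
  'c': 3
  'd': 1
  'e': 1
Maximum frequency: 3

3


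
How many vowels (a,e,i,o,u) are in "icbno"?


Input: icbno
Checking each character:
  'i' at position 0: vowel (running total: 1)
  'c' at position 1: consonant
  'b' at position 2: consonant
  'n' at position 3: consonant
  'o' at position 4: vowel (running total: 2)
Total vowels: 2

2


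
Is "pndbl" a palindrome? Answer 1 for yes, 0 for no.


Input: pndbl
Reversed: lbdnp
  Compare pos 0 ('p') with pos 4 ('l'): MISMATCH
  Compare pos 1 ('n') with pos 3 ('b'): MISMATCH
Result: not a palindrome

0


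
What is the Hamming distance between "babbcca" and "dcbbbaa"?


Comparing "babbcca" and "dcbbbaa" position by position:
  Position 0: 'b' vs 'd' => differ
  Position 1: 'a' vs 'c' => differ
  Position 2: 'b' vs 'b' => same
  Position 3: 'b' vs 'b' => same
  Position 4: 'c' vs 'b' => differ
  Position 5: 'c' vs 'a' => differ
  Position 6: 'a' vs 'a' => same
Total differences (Hamming distance): 4

4


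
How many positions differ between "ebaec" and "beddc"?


Comparing "ebaec" and "beddc" position by position:
  Position 0: 'e' vs 'b' => DIFFER
  Position 1: 'b' vs 'e' => DIFFER
  Position 2: 'a' vs 'd' => DIFFER
  Position 3: 'e' vs 'd' => DIFFER
  Position 4: 'c' vs 'c' => same
Positions that differ: 4

4


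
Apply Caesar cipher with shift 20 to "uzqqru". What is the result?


Caesar cipher: shift "uzqqru" by 20
  'u' (pos 20) + 20 = pos 14 = 'o'
  'z' (pos 25) + 20 = pos 19 = 't'
  'q' (pos 16) + 20 = pos 10 = 'k'
  'q' (pos 16) + 20 = pos 10 = 'k'
  'r' (pos 17) + 20 = pos 11 = 'l'
  'u' (pos 20) + 20 = pos 14 = 'o'
Result: otkklo

otkklo


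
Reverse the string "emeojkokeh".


Input: emeojkokeh
Reading characters right to left:
  Position 9: 'h'
  Position 8: 'e'
  Position 7: 'k'
  Position 6: 'o'
  Position 5: 'k'
  Position 4: 'j'
  Position 3: 'o'
  Position 2: 'e'
  Position 1: 'm'
  Position 0: 'e'
Reversed: hekokjoeme

hekokjoeme


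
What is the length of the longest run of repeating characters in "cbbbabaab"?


Input: "cbbbabaab"
Scanning for longest run:
  Position 1 ('b'): new char, reset run to 1
  Position 2 ('b'): continues run of 'b', length=2
  Position 3 ('b'): continues run of 'b', length=3
  Position 4 ('a'): new char, reset run to 1
  Position 5 ('b'): new char, reset run to 1
  Position 6 ('a'): new char, reset run to 1
  Position 7 ('a'): continues run of 'a', length=2
  Position 8 ('b'): new char, reset run to 1
Longest run: 'b' with length 3

3


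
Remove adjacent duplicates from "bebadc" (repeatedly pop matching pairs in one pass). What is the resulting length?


Input: bebadc
Stack-based adjacent duplicate removal:
  Read 'b': push. Stack: b
  Read 'e': push. Stack: be
  Read 'b': push. Stack: beb
  Read 'a': push. Stack: beba
  Read 'd': push. Stack: bebad
  Read 'c': push. Stack: bebadc
Final stack: "bebadc" (length 6)

6


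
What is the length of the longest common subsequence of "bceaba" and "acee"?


LCS of "bceaba" and "acee"
DP table:
           a    c    e    e
      0    0    0    0    0
  b   0    0    0    0    0
  c   0    0    1    1    1
  e   0    0    1    2    2
  a   0    1    1    2    2
  b   0    1    1    2    2
  a   0    1    1    2    2
LCS length = dp[6][4] = 2

2


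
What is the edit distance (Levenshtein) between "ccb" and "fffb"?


Computing edit distance: "ccb" -> "fffb"
DP table:
           f    f    f    b
      0    1    2    3    4
  c   1    1    2    3    4
  c   2    2    2    3    4
  b   3    3    3    3    3
Edit distance = dp[3][4] = 3

3


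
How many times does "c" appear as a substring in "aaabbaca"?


Searching for "c" in "aaabbaca"
Scanning each position:
  Position 0: "a" => no
  Position 1: "a" => no
  Position 2: "a" => no
  Position 3: "b" => no
  Position 4: "b" => no
  Position 5: "a" => no
  Position 6: "c" => MATCH
  Position 7: "a" => no
Total occurrences: 1

1


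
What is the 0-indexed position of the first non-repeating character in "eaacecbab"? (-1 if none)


Input: eaacecbab
Character frequencies:
  'a': 3
  'b': 2
  'c': 2
  'e': 2
Scanning left to right for freq == 1:
  Position 0 ('e'): freq=2, skip
  Position 1 ('a'): freq=3, skip
  Position 2 ('a'): freq=3, skip
  Position 3 ('c'): freq=2, skip
  Position 4 ('e'): freq=2, skip
  Position 5 ('c'): freq=2, skip
  Position 6 ('b'): freq=2, skip
  Position 7 ('a'): freq=3, skip
  Position 8 ('b'): freq=2, skip
  No unique character found => answer = -1

-1


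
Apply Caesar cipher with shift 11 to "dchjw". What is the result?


Caesar cipher: shift "dchjw" by 11
  'd' (pos 3) + 11 = pos 14 = 'o'
  'c' (pos 2) + 11 = pos 13 = 'n'
  'h' (pos 7) + 11 = pos 18 = 's'
  'j' (pos 9) + 11 = pos 20 = 'u'
  'w' (pos 22) + 11 = pos 7 = 'h'
Result: onsuh

onsuh


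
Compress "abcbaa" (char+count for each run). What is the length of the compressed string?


Input: abcbaa
Runs:
  'a' x 1 => "a1"
  'b' x 1 => "b1"
  'c' x 1 => "c1"
  'b' x 1 => "b1"
  'a' x 2 => "a2"
Compressed: "a1b1c1b1a2"
Compressed length: 10

10


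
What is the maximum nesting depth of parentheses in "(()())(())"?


Input: "(()())(())"
Tracking depth:
  Position 0 '(': depth becomes 1
  Position 1 '(': depth becomes 2
  Position 2 ')': depth becomes 1
  Position 3 '(': depth becomes 2
  Position 4 ')': depth becomes 1
  Position 5 ')': depth becomes 0
  Position 6 '(': depth becomes 1
  Position 7 '(': depth becomes 2
  Position 8 ')': depth becomes 1
  Position 9 ')': depth becomes 0
Maximum depth reached: 2

2


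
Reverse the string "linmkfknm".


Input: linmkfknm
Reading characters right to left:
  Position 8: 'm'
  Position 7: 'n'
  Position 6: 'k'
  Position 5: 'f'
  Position 4: 'k'
  Position 3: 'm'
  Position 2: 'n'
  Position 1: 'i'
  Position 0: 'l'
Reversed: mnkfkmnil

mnkfkmnil


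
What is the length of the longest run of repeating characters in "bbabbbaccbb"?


Input: "bbabbbaccbb"
Scanning for longest run:
  Position 1 ('b'): continues run of 'b', length=2
  Position 2 ('a'): new char, reset run to 1
  Position 3 ('b'): new char, reset run to 1
  Position 4 ('b'): continues run of 'b', length=2
  Position 5 ('b'): continues run of 'b', length=3
  Position 6 ('a'): new char, reset run to 1
  Position 7 ('c'): new char, reset run to 1
  Position 8 ('c'): continues run of 'c', length=2
  Position 9 ('b'): new char, reset run to 1
  Position 10 ('b'): continues run of 'b', length=2
Longest run: 'b' with length 3

3


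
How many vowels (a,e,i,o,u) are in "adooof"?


Input: adooof
Checking each character:
  'a' at position 0: vowel (running total: 1)
  'd' at position 1: consonant
  'o' at position 2: vowel (running total: 2)
  'o' at position 3: vowel (running total: 3)
  'o' at position 4: vowel (running total: 4)
  'f' at position 5: consonant
Total vowels: 4

4


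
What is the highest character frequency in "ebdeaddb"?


Input: ebdeaddb
Character counts:
  'a': 1
  'b': 2
  'd': 3
  'e': 2
Maximum frequency: 3

3


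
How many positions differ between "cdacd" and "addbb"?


Comparing "cdacd" and "addbb" position by position:
  Position 0: 'c' vs 'a' => DIFFER
  Position 1: 'd' vs 'd' => same
  Position 2: 'a' vs 'd' => DIFFER
  Position 3: 'c' vs 'b' => DIFFER
  Position 4: 'd' vs 'b' => DIFFER
Positions that differ: 4

4


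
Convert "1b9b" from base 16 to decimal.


Input: "1b9b" in base 16
Positional expansion:
  Digit '1' (value 1) x 16^3 = 4096
  Digit 'b' (value 11) x 16^2 = 2816
  Digit '9' (value 9) x 16^1 = 144
  Digit 'b' (value 11) x 16^0 = 11
Sum = 7067

7067


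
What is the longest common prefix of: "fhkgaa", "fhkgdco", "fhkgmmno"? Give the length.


Words: fhkgaa, fhkgdco, fhkgmmno
  Position 0: all 'f' => match
  Position 1: all 'h' => match
  Position 2: all 'k' => match
  Position 3: all 'g' => match
  Position 4: ('a', 'd', 'm') => mismatch, stop
LCP = "fhkg" (length 4)

4


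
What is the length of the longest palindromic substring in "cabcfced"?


Input: "cabcfced"
Checking substrings for palindromes:
  [3:6] "cfc" (len 3) => palindrome
Longest palindromic substring: "cfc" with length 3

3


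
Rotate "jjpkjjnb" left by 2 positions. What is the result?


Input: "jjpkjjnb", rotate left by 2
First 2 characters: "jj"
Remaining characters: "pkjjnb"
Concatenate remaining + first: "pkjjnb" + "jj" = "pkjjnbjj"

pkjjnbjj


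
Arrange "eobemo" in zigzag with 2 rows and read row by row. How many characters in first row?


Zigzag "eobemo" into 2 rows:
Placing characters:
  'e' => row 0
  'o' => row 1
  'b' => row 0
  'e' => row 1
  'm' => row 0
  'o' => row 1
Rows:
  Row 0: "ebm"
  Row 1: "oeo"
First row length: 3

3


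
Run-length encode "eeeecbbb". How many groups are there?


Input: eeeecbbb
Scanning for consecutive runs:
  Group 1: 'e' x 4 (positions 0-3)
  Group 2: 'c' x 1 (positions 4-4)
  Group 3: 'b' x 3 (positions 5-7)
Total groups: 3

3


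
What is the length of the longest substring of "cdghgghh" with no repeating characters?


Input: "cdghgghh"
Sliding window (track last position of each char):
  Position 0 ('c'): window [0,0] length 1 -- new best
  Position 1 ('d'): window [0,1] length 2 -- new best
  Position 2 ('g'): window [0,2] length 3 -- new best
  Position 3 ('h'): window [0,3] length 4 -- new best
  Position 4 ('g'): repeat (last at 2), move window start to 3
  Position 4 ('g'): window [3,4] length 2
  Position 5 ('g'): repeat (last at 4), move window start to 5
  Position 5 ('g'): window [5,5] length 1
  Position 6 ('h'): window [5,6] length 2
  Position 7 ('h'): repeat (last at 6), move window start to 7
  Position 7 ('h'): window [7,7] length 1
Longest substring with no repeats: "cdgh" with length 4

4


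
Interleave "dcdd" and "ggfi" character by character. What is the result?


Interleaving "dcdd" and "ggfi":
  Position 0: 'd' from first, 'g' from second => "dg"
  Position 1: 'c' from first, 'g' from second => "cg"
  Position 2: 'd' from first, 'f' from second => "df"
  Position 3: 'd' from first, 'i' from second => "di"
Result: dgcgdfdi

dgcgdfdi


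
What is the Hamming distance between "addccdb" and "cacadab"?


Comparing "addccdb" and "cacadab" position by position:
  Position 0: 'a' vs 'c' => differ
  Position 1: 'd' vs 'a' => differ
  Position 2: 'd' vs 'c' => differ
  Position 3: 'c' vs 'a' => differ
  Position 4: 'c' vs 'd' => differ
  Position 5: 'd' vs 'a' => differ
  Position 6: 'b' vs 'b' => same
Total differences (Hamming distance): 6

6


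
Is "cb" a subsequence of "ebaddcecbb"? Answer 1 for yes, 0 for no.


Check if "cb" is a subsequence of "ebaddcecbb"
Greedy scan:
  Position 0 ('e'): no match needed
  Position 1 ('b'): no match needed
  Position 2 ('a'): no match needed
  Position 3 ('d'): no match needed
  Position 4 ('d'): no match needed
  Position 5 ('c'): matches sub[0] = 'c'
  Position 6 ('e'): no match needed
  Position 7 ('c'): no match needed
  Position 8 ('b'): matches sub[1] = 'b'
  Position 9 ('b'): no match needed
All 2 characters matched => is a subsequence

1


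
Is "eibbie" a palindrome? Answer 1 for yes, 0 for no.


Input: eibbie
Reversed: eibbie
  Compare pos 0 ('e') with pos 5 ('e'): match
  Compare pos 1 ('i') with pos 4 ('i'): match
  Compare pos 2 ('b') with pos 3 ('b'): match
Result: palindrome

1


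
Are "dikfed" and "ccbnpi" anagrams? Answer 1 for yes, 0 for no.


Strings: "dikfed", "ccbnpi"
Sorted first:  ddefik
Sorted second: bccinp
Differ at position 0: 'd' vs 'b' => not anagrams

0


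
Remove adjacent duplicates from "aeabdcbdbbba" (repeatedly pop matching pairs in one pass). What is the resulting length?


Input: aeabdcbdbbba
Stack-based adjacent duplicate removal:
  Read 'a': push. Stack: a
  Read 'e': push. Stack: ae
  Read 'a': push. Stack: aea
  Read 'b': push. Stack: aeab
  Read 'd': push. Stack: aeabd
  Read 'c': push. Stack: aeabdc
  Read 'b': push. Stack: aeabdcb
  Read 'd': push. Stack: aeabdcbd
  Read 'b': push. Stack: aeabdcbdb
  Read 'b': matches stack top 'b' => pop. Stack: aeabdcbd
  Read 'b': push. Stack: aeabdcbdb
  Read 'a': push. Stack: aeabdcbdba
Final stack: "aeabdcbdba" (length 10)

10


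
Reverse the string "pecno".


Input: pecno
Reading characters right to left:
  Position 4: 'o'
  Position 3: 'n'
  Position 2: 'c'
  Position 1: 'e'
  Position 0: 'p'
Reversed: oncep

oncep


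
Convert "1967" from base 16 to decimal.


Input: "1967" in base 16
Positional expansion:
  Digit '1' (value 1) x 16^3 = 4096
  Digit '9' (value 9) x 16^2 = 2304
  Digit '6' (value 6) x 16^1 = 96
  Digit '7' (value 7) x 16^0 = 7
Sum = 6503

6503


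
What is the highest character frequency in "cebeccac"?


Input: cebeccac
Character counts:
  'a': 1
  'b': 1
  'c': 4
  'e': 2
Maximum frequency: 4

4


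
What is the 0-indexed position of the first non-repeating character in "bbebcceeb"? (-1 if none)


Input: bbebcceeb
Character frequencies:
  'b': 4
  'c': 2
  'e': 3
Scanning left to right for freq == 1:
  Position 0 ('b'): freq=4, skip
  Position 1 ('b'): freq=4, skip
  Position 2 ('e'): freq=3, skip
  Position 3 ('b'): freq=4, skip
  Position 4 ('c'): freq=2, skip
  Position 5 ('c'): freq=2, skip
  Position 6 ('e'): freq=3, skip
  Position 7 ('e'): freq=3, skip
  Position 8 ('b'): freq=4, skip
  No unique character found => answer = -1

-1


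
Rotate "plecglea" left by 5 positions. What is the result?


Input: "plecglea", rotate left by 5
First 5 characters: "plecg"
Remaining characters: "lea"
Concatenate remaining + first: "lea" + "plecg" = "leaplecg"

leaplecg


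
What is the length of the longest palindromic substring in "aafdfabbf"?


Input: "aafdfabbf"
Checking substrings for palindromes:
  [1:6] "afdfa" (len 5) => palindrome
  [2:5] "fdf" (len 3) => palindrome
  [0:2] "aa" (len 2) => palindrome
  [6:8] "bb" (len 2) => palindrome
Longest palindromic substring: "afdfa" with length 5

5


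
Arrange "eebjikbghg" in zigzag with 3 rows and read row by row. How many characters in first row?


Zigzag "eebjikbghg" into 3 rows:
Placing characters:
  'e' => row 0
  'e' => row 1
  'b' => row 2
  'j' => row 1
  'i' => row 0
  'k' => row 1
  'b' => row 2
  'g' => row 1
  'h' => row 0
  'g' => row 1
Rows:
  Row 0: "eih"
  Row 1: "ejkgg"
  Row 2: "bb"
First row length: 3

3


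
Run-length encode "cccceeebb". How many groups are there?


Input: cccceeebb
Scanning for consecutive runs:
  Group 1: 'c' x 4 (positions 0-3)
  Group 2: 'e' x 3 (positions 4-6)
  Group 3: 'b' x 2 (positions 7-8)
Total groups: 3

3


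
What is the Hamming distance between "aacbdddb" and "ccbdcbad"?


Comparing "aacbdddb" and "ccbdcbad" position by position:
  Position 0: 'a' vs 'c' => differ
  Position 1: 'a' vs 'c' => differ
  Position 2: 'c' vs 'b' => differ
  Position 3: 'b' vs 'd' => differ
  Position 4: 'd' vs 'c' => differ
  Position 5: 'd' vs 'b' => differ
  Position 6: 'd' vs 'a' => differ
  Position 7: 'b' vs 'd' => differ
Total differences (Hamming distance): 8

8


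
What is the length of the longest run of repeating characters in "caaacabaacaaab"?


Input: "caaacabaacaaab"
Scanning for longest run:
  Position 1 ('a'): new char, reset run to 1
  Position 2 ('a'): continues run of 'a', length=2
  Position 3 ('a'): continues run of 'a', length=3
  Position 4 ('c'): new char, reset run to 1
  Position 5 ('a'): new char, reset run to 1
  Position 6 ('b'): new char, reset run to 1
  Position 7 ('a'): new char, reset run to 1
  Position 8 ('a'): continues run of 'a', length=2
  Position 9 ('c'): new char, reset run to 1
  Position 10 ('a'): new char, reset run to 1
  Position 11 ('a'): continues run of 'a', length=2
  Position 12 ('a'): continues run of 'a', length=3
  Position 13 ('b'): new char, reset run to 1
Longest run: 'a' with length 3

3


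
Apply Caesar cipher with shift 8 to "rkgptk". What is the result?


Caesar cipher: shift "rkgptk" by 8
  'r' (pos 17) + 8 = pos 25 = 'z'
  'k' (pos 10) + 8 = pos 18 = 's'
  'g' (pos 6) + 8 = pos 14 = 'o'
  'p' (pos 15) + 8 = pos 23 = 'x'
  't' (pos 19) + 8 = pos 1 = 'b'
  'k' (pos 10) + 8 = pos 18 = 's'
Result: zsoxbs

zsoxbs


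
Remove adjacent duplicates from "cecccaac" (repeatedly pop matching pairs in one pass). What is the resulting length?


Input: cecccaac
Stack-based adjacent duplicate removal:
  Read 'c': push. Stack: c
  Read 'e': push. Stack: ce
  Read 'c': push. Stack: cec
  Read 'c': matches stack top 'c' => pop. Stack: ce
  Read 'c': push. Stack: cec
  Read 'a': push. Stack: ceca
  Read 'a': matches stack top 'a' => pop. Stack: cec
  Read 'c': matches stack top 'c' => pop. Stack: ce
Final stack: "ce" (length 2)

2


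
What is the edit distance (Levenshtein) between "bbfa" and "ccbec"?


Computing edit distance: "bbfa" -> "ccbec"
DP table:
           c    c    b    e    c
      0    1    2    3    4    5
  b   1    1    2    2    3    4
  b   2    2    2    2    3    4
  f   3    3    3    3    3    4
  a   4    4    4    4    4    4
Edit distance = dp[4][5] = 4

4


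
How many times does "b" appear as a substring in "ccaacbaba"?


Searching for "b" in "ccaacbaba"
Scanning each position:
  Position 0: "c" => no
  Position 1: "c" => no
  Position 2: "a" => no
  Position 3: "a" => no
  Position 4: "c" => no
  Position 5: "b" => MATCH
  Position 6: "a" => no
  Position 7: "b" => MATCH
  Position 8: "a" => no
Total occurrences: 2

2


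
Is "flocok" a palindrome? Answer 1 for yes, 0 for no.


Input: flocok
Reversed: kocolf
  Compare pos 0 ('f') with pos 5 ('k'): MISMATCH
  Compare pos 1 ('l') with pos 4 ('o'): MISMATCH
  Compare pos 2 ('o') with pos 3 ('c'): MISMATCH
Result: not a palindrome

0


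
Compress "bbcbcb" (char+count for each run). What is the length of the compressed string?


Input: bbcbcb
Runs:
  'b' x 2 => "b2"
  'c' x 1 => "c1"
  'b' x 1 => "b1"
  'c' x 1 => "c1"
  'b' x 1 => "b1"
Compressed: "b2c1b1c1b1"
Compressed length: 10

10


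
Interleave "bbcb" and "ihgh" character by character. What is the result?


Interleaving "bbcb" and "ihgh":
  Position 0: 'b' from first, 'i' from second => "bi"
  Position 1: 'b' from first, 'h' from second => "bh"
  Position 2: 'c' from first, 'g' from second => "cg"
  Position 3: 'b' from first, 'h' from second => "bh"
Result: bibhcgbh

bibhcgbh


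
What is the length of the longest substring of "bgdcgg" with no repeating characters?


Input: "bgdcgg"
Sliding window (track last position of each char):
  Position 0 ('b'): window [0,0] length 1 -- new best
  Position 1 ('g'): window [0,1] length 2 -- new best
  Position 2 ('d'): window [0,2] length 3 -- new best
  Position 3 ('c'): window [0,3] length 4 -- new best
  Position 4 ('g'): repeat (last at 1), move window start to 2
  Position 4 ('g'): window [2,4] length 3
  Position 5 ('g'): repeat (last at 4), move window start to 5
  Position 5 ('g'): window [5,5] length 1
Longest substring with no repeats: "bgdc" with length 4

4


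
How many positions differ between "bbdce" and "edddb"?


Comparing "bbdce" and "edddb" position by position:
  Position 0: 'b' vs 'e' => DIFFER
  Position 1: 'b' vs 'd' => DIFFER
  Position 2: 'd' vs 'd' => same
  Position 3: 'c' vs 'd' => DIFFER
  Position 4: 'e' vs 'b' => DIFFER
Positions that differ: 4

4


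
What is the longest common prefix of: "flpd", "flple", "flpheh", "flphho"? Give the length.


Words: flpd, flple, flpheh, flphho
  Position 0: all 'f' => match
  Position 1: all 'l' => match
  Position 2: all 'p' => match
  Position 3: ('d', 'l', 'h', 'h') => mismatch, stop
LCP = "flp" (length 3)

3


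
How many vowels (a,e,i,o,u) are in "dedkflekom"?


Input: dedkflekom
Checking each character:
  'd' at position 0: consonant
  'e' at position 1: vowel (running total: 1)
  'd' at position 2: consonant
  'k' at position 3: consonant
  'f' at position 4: consonant
  'l' at position 5: consonant
  'e' at position 6: vowel (running total: 2)
  'k' at position 7: consonant
  'o' at position 8: vowel (running total: 3)
  'm' at position 9: consonant
Total vowels: 3

3


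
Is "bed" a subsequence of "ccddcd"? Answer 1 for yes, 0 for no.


Check if "bed" is a subsequence of "ccddcd"
Greedy scan:
  Position 0 ('c'): no match needed
  Position 1 ('c'): no match needed
  Position 2 ('d'): no match needed
  Position 3 ('d'): no match needed
  Position 4 ('c'): no match needed
  Position 5 ('d'): no match needed
Only matched 0/3 characters => not a subsequence

0


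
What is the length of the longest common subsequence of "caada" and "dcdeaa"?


LCS of "caada" and "dcdeaa"
DP table:
           d    c    d    e    a    a
      0    0    0    0    0    0    0
  c   0    0    1    1    1    1    1
  a   0    0    1    1    1    2    2
  a   0    0    1    1    1    2    3
  d   0    1    1    2    2    2    3
  a   0    1    1    2    2    3    3
LCS length = dp[5][6] = 3

3


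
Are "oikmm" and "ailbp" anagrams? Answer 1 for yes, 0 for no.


Strings: "oikmm", "ailbp"
Sorted first:  ikmmo
Sorted second: abilp
Differ at position 0: 'i' vs 'a' => not anagrams

0


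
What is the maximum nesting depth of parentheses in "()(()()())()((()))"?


Input: "()(()()())()((()))"
Tracking depth:
  Position 0 '(': depth becomes 1
  Position 1 ')': depth becomes 0
  Position 2 '(': depth becomes 1
  Position 3 '(': depth becomes 2
  Position 4 ')': depth becomes 1
  Position 5 '(': depth becomes 2
  Position 6 ')': depth becomes 1
  Position 7 '(': depth becomes 2
  Position 8 ')': depth becomes 1
  Position 9 ')': depth becomes 0
  Position 10 '(': depth becomes 1
  Position 11 ')': depth becomes 0
  Position 12 '(': depth becomes 1
  Position 13 '(': depth becomes 2
  Position 14 '(': depth becomes 3
  Position 15 ')': depth becomes 2
  Position 16 ')': depth becomes 1
  Position 17 ')': depth becomes 0
Maximum depth reached: 3

3


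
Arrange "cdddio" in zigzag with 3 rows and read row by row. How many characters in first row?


Zigzag "cdddio" into 3 rows:
Placing characters:
  'c' => row 0
  'd' => row 1
  'd' => row 2
  'd' => row 1
  'i' => row 0
  'o' => row 1
Rows:
  Row 0: "ci"
  Row 1: "ddo"
  Row 2: "d"
First row length: 2

2


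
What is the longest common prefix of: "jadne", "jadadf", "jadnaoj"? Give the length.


Words: jadne, jadadf, jadnaoj
  Position 0: all 'j' => match
  Position 1: all 'a' => match
  Position 2: all 'd' => match
  Position 3: ('n', 'a', 'n') => mismatch, stop
LCP = "jad" (length 3)

3


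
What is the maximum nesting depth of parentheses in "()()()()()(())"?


Input: "()()()()()(())"
Tracking depth:
  Position 0 '(': depth becomes 1
  Position 1 ')': depth becomes 0
  Position 2 '(': depth becomes 1
  Position 3 ')': depth becomes 0
  Position 4 '(': depth becomes 1
  Position 5 ')': depth becomes 0
  Position 6 '(': depth becomes 1
  Position 7 ')': depth becomes 0
  Position 8 '(': depth becomes 1
  Position 9 ')': depth becomes 0
  Position 10 '(': depth becomes 1
  Position 11 '(': depth becomes 2
  Position 12 ')': depth becomes 1
  Position 13 ')': depth becomes 0
Maximum depth reached: 2

2


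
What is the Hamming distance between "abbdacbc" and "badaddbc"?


Comparing "abbdacbc" and "badaddbc" position by position:
  Position 0: 'a' vs 'b' => differ
  Position 1: 'b' vs 'a' => differ
  Position 2: 'b' vs 'd' => differ
  Position 3: 'd' vs 'a' => differ
  Position 4: 'a' vs 'd' => differ
  Position 5: 'c' vs 'd' => differ
  Position 6: 'b' vs 'b' => same
  Position 7: 'c' vs 'c' => same
Total differences (Hamming distance): 6

6
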